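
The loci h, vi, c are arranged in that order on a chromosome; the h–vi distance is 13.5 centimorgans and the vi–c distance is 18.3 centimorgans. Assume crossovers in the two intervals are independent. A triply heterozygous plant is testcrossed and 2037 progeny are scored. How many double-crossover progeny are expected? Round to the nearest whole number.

Map distances give recombination frequencies of 0.135 and 0.183 for the two intervals.
With no interference, expected double-crossover frequency = 0.135 × 0.183 = 0.02471.
Expected number = 0.02471 × 2037 = 50.32 ≈ 50.

50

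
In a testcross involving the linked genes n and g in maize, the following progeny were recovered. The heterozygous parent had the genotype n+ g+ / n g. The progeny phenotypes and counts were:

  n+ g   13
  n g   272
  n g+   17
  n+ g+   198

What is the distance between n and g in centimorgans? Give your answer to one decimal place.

6.0 centimorgans

The recombinant classes are n+ g and n g+: 13 + 17 = 30.
Recombination frequency = 30/500 = 0.0600 ≈ 6.0%, i.e. 6.0 centimorgans.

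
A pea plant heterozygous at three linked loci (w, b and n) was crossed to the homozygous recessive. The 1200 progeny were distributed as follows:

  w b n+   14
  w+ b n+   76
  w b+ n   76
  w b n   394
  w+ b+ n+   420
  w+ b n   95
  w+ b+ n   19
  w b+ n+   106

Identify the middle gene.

n

The two most frequent reciprocal classes, w b n and w+ b+ n+, are the parental types, so the F1 was w b n / w+ b+ n+.
The two rarest classes, w b n+ and w+ b+ n, are the double crossovers. Comparing them with the parentals, only the n allele has switched, so n is the middle locus and the order is w – n – b.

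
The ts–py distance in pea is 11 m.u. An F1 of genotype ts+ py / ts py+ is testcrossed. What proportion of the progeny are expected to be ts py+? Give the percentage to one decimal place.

A map distance of 11 m.u. corresponds to a recombination frequency of 0.110.
The F1 is ts+ py / ts py+, so ts py+ is a parental gamete class with expected frequency (1 − r)/2 = 0.890/2 = 0.4450.
That is 0.4450 = 44.5% of the progeny.

44.5%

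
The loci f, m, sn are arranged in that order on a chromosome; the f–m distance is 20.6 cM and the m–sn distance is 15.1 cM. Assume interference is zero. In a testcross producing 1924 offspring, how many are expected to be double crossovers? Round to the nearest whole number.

60

Map distances give recombination frequencies of 0.206 and 0.151 for the two intervals.
With no interference, expected double-crossover frequency = 0.206 × 0.151 = 0.03111.
Expected number = 0.03111 × 1924 = 59.85 ≈ 60.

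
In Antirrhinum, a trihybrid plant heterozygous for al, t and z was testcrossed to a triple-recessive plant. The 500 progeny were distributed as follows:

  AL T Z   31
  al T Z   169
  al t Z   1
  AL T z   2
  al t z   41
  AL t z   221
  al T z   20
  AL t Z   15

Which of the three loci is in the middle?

The two most frequent reciprocal classes, AL t z and al T Z, are the parental types, so the F1 was AL t z / al T Z.
The two rarest classes, AL T z and al t Z, are the double crossovers. Comparing them with the parentals, only the t allele has switched, so t is the middle locus and the order is al – t – z.

t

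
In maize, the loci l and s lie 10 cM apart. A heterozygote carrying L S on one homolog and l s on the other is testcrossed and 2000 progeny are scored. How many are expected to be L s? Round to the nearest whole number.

100

A map distance of 10 cM corresponds to a recombination frequency of 0.100.
The F1 is L S / l s, so L s is a recombinant gamete class with expected frequency r/2 = 0.100/2 = 0.0500.
Expected number = 0.0500 × 2000 = 100.00 ≈ 100.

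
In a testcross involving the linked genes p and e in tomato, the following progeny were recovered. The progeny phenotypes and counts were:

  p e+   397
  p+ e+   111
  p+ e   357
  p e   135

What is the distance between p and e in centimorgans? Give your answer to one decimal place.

The two most frequent classes, p+ e (357) and p e+ (397), are the parental types, so the F1 was p+ e / p e+.
The recombinant classes are p+ e+ and p e: 111 + 135 = 246.
Recombination frequency = 246/1000 = 0.2460 ≈ 24.6%, i.e. 24.6 centimorgans.

24.6 centimorgans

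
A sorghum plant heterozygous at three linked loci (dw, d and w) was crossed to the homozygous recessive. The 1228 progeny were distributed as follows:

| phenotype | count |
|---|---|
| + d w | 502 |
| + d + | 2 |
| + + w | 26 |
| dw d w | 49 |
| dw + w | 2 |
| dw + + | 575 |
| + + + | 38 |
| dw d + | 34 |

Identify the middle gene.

w

The two most frequent reciprocal classes, dw + + and + d w, are the parental types, so the F1 was dw + + / + d w.
The two rarest classes, dw + w and + d +, are the double crossovers. Comparing them with the parentals, only the w allele has switched, so w is the middle locus and the order is d – w – dw.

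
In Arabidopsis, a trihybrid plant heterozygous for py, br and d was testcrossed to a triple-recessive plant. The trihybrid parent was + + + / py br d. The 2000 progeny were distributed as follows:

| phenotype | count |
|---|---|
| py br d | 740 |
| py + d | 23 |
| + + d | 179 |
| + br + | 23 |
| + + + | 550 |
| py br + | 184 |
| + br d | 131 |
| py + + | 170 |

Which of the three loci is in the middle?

The two rarest classes, + br + and py + d, are the double crossovers. Comparing them with the parentals, only the br allele has switched, so br is the middle locus and the order is py – br – d.

br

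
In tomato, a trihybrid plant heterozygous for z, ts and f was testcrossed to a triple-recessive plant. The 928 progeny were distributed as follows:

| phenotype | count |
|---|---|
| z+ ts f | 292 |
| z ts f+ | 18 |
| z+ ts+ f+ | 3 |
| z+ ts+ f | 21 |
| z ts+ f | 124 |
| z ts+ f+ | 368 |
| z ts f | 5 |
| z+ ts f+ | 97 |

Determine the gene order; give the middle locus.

z

The two most frequent reciprocal classes, z+ ts f and z ts+ f+, are the parental types, so the F1 was z+ ts f / z ts+ f+.
The two rarest classes, z ts f and z+ ts+ f+, are the double crossovers. Comparing them with the parentals, only the z allele has switched, so z is the middle locus and the order is ts – z – f.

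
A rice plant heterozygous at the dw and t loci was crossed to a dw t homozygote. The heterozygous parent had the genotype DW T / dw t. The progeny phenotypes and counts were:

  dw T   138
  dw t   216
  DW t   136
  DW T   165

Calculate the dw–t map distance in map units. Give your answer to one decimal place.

41.8 map units

The recombinant classes are DW t and dw T: 136 + 138 = 274.
Recombination frequency = 274/655 = 0.4183 ≈ 41.8%, i.e. 41.8 map units.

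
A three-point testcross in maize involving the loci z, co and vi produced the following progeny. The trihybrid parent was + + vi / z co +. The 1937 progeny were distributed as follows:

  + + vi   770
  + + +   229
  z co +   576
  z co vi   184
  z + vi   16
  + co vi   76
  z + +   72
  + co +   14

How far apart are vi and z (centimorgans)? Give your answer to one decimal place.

22.9 centimorgans

The two rarest classes, z + vi and + co +, are the double crossovers. Comparing them with the parentals, only the z allele has switched, so z is the middle locus and the order is co – z – vi.
Crossovers in the z–vi interval produce the single-crossover classes + + + and z co vi (229 + 184 = 413) plus the double crossovers (30).
RF(z–vi) = (413 + 30) / 1937 = 443/1937 = 0.2287 → 22.9 centimorgans.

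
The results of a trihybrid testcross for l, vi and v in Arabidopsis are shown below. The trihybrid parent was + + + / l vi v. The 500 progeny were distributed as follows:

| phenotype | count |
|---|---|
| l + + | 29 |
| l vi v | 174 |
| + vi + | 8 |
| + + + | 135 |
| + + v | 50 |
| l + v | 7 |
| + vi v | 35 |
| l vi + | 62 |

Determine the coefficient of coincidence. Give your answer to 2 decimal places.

0.75

The two rarest classes, + vi + and l + v, are the double crossovers. Comparing them with the parentals, only the vi allele has switched, so vi is the middle locus and the order is v – vi – l.
v–vi: (112 + 15)/500 = 0.2540; vi–l: (64 + 15)/500 = 0.1580.
Expected DCO frequency = 0.2540 × 0.1580 ≈ 0.04013; observed = 15/500 ≈ 0.03000.
Coefficient of coincidence = 0.03000/0.04013 ≈ 0.75.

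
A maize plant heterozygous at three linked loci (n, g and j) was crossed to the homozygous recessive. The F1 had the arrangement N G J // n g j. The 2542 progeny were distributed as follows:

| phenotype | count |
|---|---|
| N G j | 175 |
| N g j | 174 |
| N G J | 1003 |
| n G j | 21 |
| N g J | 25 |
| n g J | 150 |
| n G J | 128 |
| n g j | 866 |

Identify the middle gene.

g

The two rarest classes, N g J and n G j, are the double crossovers. Comparing them with the parentals, only the g allele has switched, so g is the middle locus and the order is j – g – n.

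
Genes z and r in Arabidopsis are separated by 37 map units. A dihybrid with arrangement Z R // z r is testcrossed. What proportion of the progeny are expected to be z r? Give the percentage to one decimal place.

31.5%

A map distance of 37 map units corresponds to a recombination frequency of 0.370.
The F1 is Z R / z r, so z r is a parental gamete class with expected frequency (1 − r)/2 = 0.630/2 = 0.3150.
That is 0.3150 = 31.5% of the progeny.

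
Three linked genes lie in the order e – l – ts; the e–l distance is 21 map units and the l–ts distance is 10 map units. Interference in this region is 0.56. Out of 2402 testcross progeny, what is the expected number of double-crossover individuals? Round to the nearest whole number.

22

Map distances give recombination frequencies of 0.210 and 0.100 for the two intervals.
With interference 0.56 (so coincidence = 0.44), expected double-crossover frequency = 0.210 × 0.100 × 0.44 = 0.00924.
Expected number = 0.00924 × 2402 = 22.19 ≈ 22.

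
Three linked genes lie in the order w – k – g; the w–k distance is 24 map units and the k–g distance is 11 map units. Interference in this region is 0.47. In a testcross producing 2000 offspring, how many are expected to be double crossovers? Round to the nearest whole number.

Map distances give recombination frequencies of 0.240 and 0.110 for the two intervals.
With interference 0.47 (so coincidence = 0.53), expected double-crossover frequency = 0.240 × 0.110 × 0.53 = 0.01399.
Expected number = 0.01399 × 2000 = 27.98 ≈ 28.

28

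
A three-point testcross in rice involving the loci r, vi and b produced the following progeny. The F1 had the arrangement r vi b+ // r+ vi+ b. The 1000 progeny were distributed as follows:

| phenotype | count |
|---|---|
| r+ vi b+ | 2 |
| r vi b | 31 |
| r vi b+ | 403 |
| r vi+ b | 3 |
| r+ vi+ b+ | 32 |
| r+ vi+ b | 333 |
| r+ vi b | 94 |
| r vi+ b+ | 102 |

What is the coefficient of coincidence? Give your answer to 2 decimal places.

The two rarest classes, r+ vi b+ and r vi+ b, are the double crossovers. Comparing them with the parentals, only the r allele has switched, so r is the middle locus and the order is b – r – vi.
b–r: (63 + 5)/1000 = 0.0680; r–vi: (196 + 5)/1000 = 0.2010.
Expected DCO frequency = 0.0680 × 0.2010 ≈ 0.01367; observed = 5/1000 ≈ 0.00500.
Coefficient of coincidence = 0.00500/0.01367 ≈ 0.37.

0.37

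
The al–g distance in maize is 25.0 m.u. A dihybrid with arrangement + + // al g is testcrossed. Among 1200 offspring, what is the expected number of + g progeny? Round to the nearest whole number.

150

A map distance of 25.0 m.u. corresponds to a recombination frequency of 0.250.
The F1 is + + / al g, so + g is a recombinant gamete class with expected frequency r/2 = 0.250/2 = 0.1250.
Expected number = 0.1250 × 1200 = 150.00 ≈ 150.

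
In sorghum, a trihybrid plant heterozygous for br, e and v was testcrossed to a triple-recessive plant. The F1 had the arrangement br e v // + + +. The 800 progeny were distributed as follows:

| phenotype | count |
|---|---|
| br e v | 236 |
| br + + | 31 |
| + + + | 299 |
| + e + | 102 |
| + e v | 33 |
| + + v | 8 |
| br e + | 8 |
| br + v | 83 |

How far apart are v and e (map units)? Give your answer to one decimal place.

25.1 map units

The two rarest classes, br e + and + + v, are the double crossovers. Comparing them with the parentals, only the v allele has switched, so v is the middle locus and the order is br – v – e.
Crossovers in the v–e interval produce the single-crossover classes br + v and + e + (83 + 102 = 185) plus the double crossovers (16).
RF(v–e) = (185 + 16) / 800 = 201/800 = 0.2512 → 25.1 map units.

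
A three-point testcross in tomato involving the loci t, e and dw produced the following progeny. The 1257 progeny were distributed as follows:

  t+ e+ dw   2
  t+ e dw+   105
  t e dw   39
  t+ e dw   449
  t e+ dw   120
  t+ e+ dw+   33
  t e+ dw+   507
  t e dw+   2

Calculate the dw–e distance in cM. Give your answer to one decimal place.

The two most frequent reciprocal classes, t+ e dw and t e+ dw+, are the parental types, so the F1 was t+ e dw / t e+ dw+.
The two rarest classes, t+ e+ dw and t e dw+, are the double crossovers. Comparing them with the parentals, only the e allele has switched, so e is the middle locus and the order is dw – e – t.
Crossovers in the dw–e interval produce the single-crossover classes t+ e dw+ and t e+ dw (105 + 120 = 225) plus the double crossovers (4).
RF(dw–e) = (225 + 4) / 1257 = 229/1257 = 0.1822 → 18.2 cM.

18.2 cM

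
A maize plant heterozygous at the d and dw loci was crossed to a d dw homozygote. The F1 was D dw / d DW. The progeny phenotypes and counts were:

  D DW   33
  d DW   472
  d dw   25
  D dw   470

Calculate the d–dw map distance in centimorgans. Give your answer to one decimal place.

5.8 centimorgans

The recombinant classes are D DW and d dw: 33 + 25 = 58.
Recombination frequency = 58/1000 = 0.0580 ≈ 5.8%, i.e. 5.8 centimorgans.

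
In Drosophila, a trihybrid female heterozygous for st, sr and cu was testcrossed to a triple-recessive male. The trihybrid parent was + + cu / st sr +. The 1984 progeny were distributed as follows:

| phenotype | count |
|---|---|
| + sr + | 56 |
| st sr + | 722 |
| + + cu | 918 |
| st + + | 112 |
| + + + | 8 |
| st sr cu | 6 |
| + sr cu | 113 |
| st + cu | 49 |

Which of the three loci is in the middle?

cu

The two rarest classes, + + + and st sr cu, are the double crossovers. Comparing them with the parentals, only the cu allele has switched, so cu is the middle locus and the order is st – cu – sr.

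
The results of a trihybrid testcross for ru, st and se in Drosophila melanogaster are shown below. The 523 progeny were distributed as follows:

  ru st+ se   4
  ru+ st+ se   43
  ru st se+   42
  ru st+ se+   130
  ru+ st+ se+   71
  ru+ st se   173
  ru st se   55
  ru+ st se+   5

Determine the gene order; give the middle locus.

se

The two most frequent reciprocal classes, ru+ st se and ru st+ se+, are the parental types, so the F1 was ru+ st se / ru st+ se+.
The two rarest classes, ru+ st se+ and ru st+ se, are the double crossovers. Comparing them with the parentals, only the se allele has switched, so se is the middle locus and the order is st – se – ru.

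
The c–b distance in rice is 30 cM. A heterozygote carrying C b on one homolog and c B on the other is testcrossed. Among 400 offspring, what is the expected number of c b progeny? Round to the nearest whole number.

A map distance of 30 cM corresponds to a recombination frequency of 0.300.
The F1 is C b / c B, so c b is a recombinant gamete class with expected frequency r/2 = 0.300/2 = 0.1500.
Expected number = 0.1500 × 400 = 60.00 ≈ 60.

60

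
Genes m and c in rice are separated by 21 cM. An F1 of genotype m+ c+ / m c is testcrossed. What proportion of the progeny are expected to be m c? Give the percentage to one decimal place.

A map distance of 21 cM corresponds to a recombination frequency of 0.210.
The F1 is m+ c+ / m c, so m c is a parental gamete class with expected frequency (1 − r)/2 = 0.790/2 = 0.3950.
That is 0.3950 = 39.5% of the progeny.

39.5%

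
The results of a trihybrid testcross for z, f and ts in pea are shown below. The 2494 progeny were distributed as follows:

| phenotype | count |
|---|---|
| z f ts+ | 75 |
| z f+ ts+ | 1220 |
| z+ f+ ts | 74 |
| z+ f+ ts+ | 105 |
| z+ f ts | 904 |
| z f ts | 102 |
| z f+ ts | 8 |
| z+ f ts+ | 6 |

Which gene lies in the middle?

ts

The two most frequent reciprocal classes, z+ f ts and z f+ ts+, are the parental types, so the F1 was z+ f ts / z f+ ts+.
The two rarest classes, z+ f ts+ and z f+ ts, are the double crossovers. Comparing them with the parentals, only the ts allele has switched, so ts is the middle locus and the order is z – ts – f.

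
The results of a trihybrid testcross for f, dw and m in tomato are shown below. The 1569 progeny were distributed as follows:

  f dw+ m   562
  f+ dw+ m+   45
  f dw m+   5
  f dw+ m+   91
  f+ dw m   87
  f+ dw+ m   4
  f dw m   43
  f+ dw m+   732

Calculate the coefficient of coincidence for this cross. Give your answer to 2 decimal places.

The two most frequent reciprocal classes, f+ dw m+ and f dw+ m, are the parental types, so the F1 was f+ dw m+ / f dw+ m.
The two rarest classes, f dw m+ and f+ dw+ m, are the double crossovers. Comparing them with the parentals, only the f allele has switched, so f is the middle locus and the order is m – f – dw.
m–f: (178 + 9)/1569 = 0.1192; f–dw: (88 + 9)/1569 = 0.0618.
Expected DCO frequency = 0.1192 × 0.0618 ≈ 0.00737; observed = 9/1569 ≈ 0.00574.
Coefficient of coincidence = 0.00574/0.00737 ≈ 0.78.

0.78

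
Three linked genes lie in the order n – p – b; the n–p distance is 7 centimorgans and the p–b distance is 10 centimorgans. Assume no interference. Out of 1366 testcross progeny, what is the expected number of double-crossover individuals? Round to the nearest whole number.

10

Map distances give recombination frequencies of 0.070 and 0.100 for the two intervals.
With no interference, expected double-crossover frequency = 0.070 × 0.100 = 0.00700.
Expected number = 0.00700 × 1366 = 9.56 ≈ 10.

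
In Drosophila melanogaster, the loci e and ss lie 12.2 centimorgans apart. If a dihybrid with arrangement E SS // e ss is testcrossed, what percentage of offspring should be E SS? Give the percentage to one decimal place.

A map distance of 12.2 centimorgans corresponds to a recombination frequency of 0.122.
The F1 is E SS / e ss, so E SS is a parental gamete class with expected frequency (1 − r)/2 = 0.878/2 = 0.4390.
That is 0.4390 = 43.9% of the progeny.

43.9%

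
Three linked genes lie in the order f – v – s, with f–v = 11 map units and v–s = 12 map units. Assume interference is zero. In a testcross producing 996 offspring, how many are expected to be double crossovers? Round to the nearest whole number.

Map distances give recombination frequencies of 0.110 and 0.120 for the two intervals.
With no interference, expected double-crossover frequency = 0.110 × 0.120 = 0.01320.
Expected number = 0.01320 × 996 = 13.15 ≈ 13.

13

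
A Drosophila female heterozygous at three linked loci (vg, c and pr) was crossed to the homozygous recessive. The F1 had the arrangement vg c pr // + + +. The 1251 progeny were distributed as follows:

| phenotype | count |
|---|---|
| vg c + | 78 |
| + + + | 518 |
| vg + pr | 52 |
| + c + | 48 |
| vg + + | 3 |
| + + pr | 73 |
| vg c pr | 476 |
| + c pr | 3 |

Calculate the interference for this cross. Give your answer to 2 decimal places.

The two rarest classes, + c pr and vg + +, are the double crossovers. Comparing them with the parentals, only the vg allele has switched, so vg is the middle locus and the order is c – vg – pr.
c–vg: (100 + 6)/1251 = 0.0847; vg–pr: (151 + 6)/1251 = 0.1255.
Expected DCO frequency = 0.0847 × 0.1255 ≈ 0.01063; observed = 6/1251 ≈ 0.00480.
Coefficient of coincidence = 0.00480/0.01063 ≈ 0.45; interference = 1 − 0.45 = 0.55.

0.55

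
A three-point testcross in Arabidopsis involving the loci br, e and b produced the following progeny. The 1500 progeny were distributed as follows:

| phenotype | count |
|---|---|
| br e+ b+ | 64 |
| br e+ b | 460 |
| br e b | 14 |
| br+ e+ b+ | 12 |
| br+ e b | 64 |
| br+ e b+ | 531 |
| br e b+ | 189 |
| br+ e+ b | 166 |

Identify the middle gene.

e

The two most frequent reciprocal classes, br+ e b+ and br e+ b, are the parental types, so the F1 was br+ e b+ / br e+ b.
The two rarest classes, br+ e+ b+ and br e b, are the double crossovers. Comparing them with the parentals, only the e allele has switched, so e is the middle locus and the order is br – e – b.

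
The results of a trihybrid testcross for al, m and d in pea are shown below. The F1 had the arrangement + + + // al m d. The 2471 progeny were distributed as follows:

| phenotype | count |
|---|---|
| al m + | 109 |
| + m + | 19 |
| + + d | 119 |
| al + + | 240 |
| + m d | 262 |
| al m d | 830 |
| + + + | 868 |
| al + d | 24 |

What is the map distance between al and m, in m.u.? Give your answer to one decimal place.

The two rarest classes, + m + and al + d, are the double crossovers. Comparing them with the parentals, only the m allele has switched, so m is the middle locus and the order is al – m – d.
Crossovers in the al–m interval produce the single-crossover classes al + + and + m d (240 + 262 = 502) plus the double crossovers (43).
RF(al–m) = (502 + 43) / 2471 = 545/2471 = 0.2206 → 22.1 m.u.

22.1 m.u.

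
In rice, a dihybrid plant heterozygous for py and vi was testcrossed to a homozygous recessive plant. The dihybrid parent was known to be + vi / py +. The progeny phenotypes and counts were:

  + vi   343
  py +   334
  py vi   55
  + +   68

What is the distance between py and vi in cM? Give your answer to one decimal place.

15.4 cM

The recombinant classes are + + and py vi: 68 + 55 = 123.
Recombination frequency = 123/800 = 0.1537 ≈ 15.4%, i.e. 15.4 cM.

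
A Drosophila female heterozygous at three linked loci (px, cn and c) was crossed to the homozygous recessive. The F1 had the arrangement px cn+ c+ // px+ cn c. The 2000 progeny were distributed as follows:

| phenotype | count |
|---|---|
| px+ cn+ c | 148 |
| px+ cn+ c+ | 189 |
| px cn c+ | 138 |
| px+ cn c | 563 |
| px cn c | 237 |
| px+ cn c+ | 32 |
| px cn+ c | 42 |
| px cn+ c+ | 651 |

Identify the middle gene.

The two rarest classes, px cn+ c and px+ cn c+, are the double crossovers. Comparing them with the parentals, only the c allele has switched, so c is the middle locus and the order is px – c – cn.

c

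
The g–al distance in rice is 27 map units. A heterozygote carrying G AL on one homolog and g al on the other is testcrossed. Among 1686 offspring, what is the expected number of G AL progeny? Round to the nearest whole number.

A map distance of 27 map units corresponds to a recombination frequency of 0.270.
The F1 is G AL / g al, so G AL is a parental gamete class with expected frequency (1 − r)/2 = 0.730/2 = 0.3650.
Expected number = 0.3650 × 1686 = 615.39 ≈ 615.

615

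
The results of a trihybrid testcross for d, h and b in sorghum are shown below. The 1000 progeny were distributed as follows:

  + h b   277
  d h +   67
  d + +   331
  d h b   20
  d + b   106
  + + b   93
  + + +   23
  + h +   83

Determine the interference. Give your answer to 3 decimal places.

The two most frequent reciprocal classes, + h b and d + +, are the parental types, so the F1 was + h b / d + +.
The two rarest classes, d h b and + + +, are the double crossovers. Comparing them with the parentals, only the d allele has switched, so d is the middle locus and the order is h – d – b.
h–d: (160 + 43)/1000 = 0.2030; d–b: (189 + 43)/1000 = 0.2320.
Expected DCO frequency = 0.2030 × 0.2320 ≈ 0.04710; observed = 43/1000 ≈ 0.04300.
Coefficient of coincidence = 0.04300/0.04710 ≈ 0.913; interference = 1 − 0.913 = 0.087.

0.087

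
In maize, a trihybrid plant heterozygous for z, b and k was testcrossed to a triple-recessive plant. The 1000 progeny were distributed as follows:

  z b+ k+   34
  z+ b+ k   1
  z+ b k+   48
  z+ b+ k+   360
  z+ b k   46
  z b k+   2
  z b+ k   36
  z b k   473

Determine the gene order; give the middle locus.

The two most frequent reciprocal classes, z b k and z+ b+ k+, are the parental types, so the F1 was z b k / z+ b+ k+.
The two rarest classes, z b k+ and z+ b+ k, are the double crossovers. Comparing them with the parentals, only the k allele has switched, so k is the middle locus and the order is b – k – z.

k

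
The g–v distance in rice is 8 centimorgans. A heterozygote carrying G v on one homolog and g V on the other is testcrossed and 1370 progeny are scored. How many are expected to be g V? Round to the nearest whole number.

A map distance of 8 centimorgans corresponds to a recombination frequency of 0.080.
The F1 is G v / g V, so g V is a parental gamete class with expected frequency (1 − r)/2 = 0.920/2 = 0.4600.
Expected number = 0.4600 × 1370 = 630.20 ≈ 630.

630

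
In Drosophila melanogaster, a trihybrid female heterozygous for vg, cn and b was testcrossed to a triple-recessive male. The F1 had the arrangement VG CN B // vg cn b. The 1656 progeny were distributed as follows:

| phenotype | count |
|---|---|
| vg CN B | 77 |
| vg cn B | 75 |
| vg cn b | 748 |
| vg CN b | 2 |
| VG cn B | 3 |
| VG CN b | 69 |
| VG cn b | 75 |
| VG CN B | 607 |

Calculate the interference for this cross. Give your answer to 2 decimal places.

0.65

The two rarest classes, VG cn B and vg CN b, are the double crossovers. Comparing them with the parentals, only the cn allele has switched, so cn is the middle locus and the order is vg – cn – b.
vg–cn: (152 + 5)/1656 = 0.0948; cn–b: (144 + 5)/1656 = 0.0900.
Expected DCO frequency = 0.0948 × 0.0900 ≈ 0.00853; observed = 5/1656 ≈ 0.00302.
Coefficient of coincidence = 0.00302/0.00853 ≈ 0.35; interference = 1 − 0.35 = 0.65.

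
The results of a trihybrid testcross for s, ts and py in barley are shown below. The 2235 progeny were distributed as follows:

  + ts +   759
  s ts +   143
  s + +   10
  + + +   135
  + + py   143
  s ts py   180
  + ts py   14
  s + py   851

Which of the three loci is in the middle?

The two most frequent reciprocal classes, s + py and + ts +, are the parental types, so the F1 was s + py / + ts +.
The two rarest classes, s + + and + ts py, are the double crossovers. Comparing them with the parentals, only the py allele has switched, so py is the middle locus and the order is ts – py – s.

py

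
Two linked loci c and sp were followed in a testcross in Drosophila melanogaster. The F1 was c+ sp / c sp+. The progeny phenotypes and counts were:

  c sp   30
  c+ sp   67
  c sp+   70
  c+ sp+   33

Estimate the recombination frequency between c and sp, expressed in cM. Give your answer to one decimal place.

The recombinant classes are c+ sp+ and c sp: 33 + 30 = 63.
Recombination frequency = 63/200 = 0.3150 ≈ 31.5%, i.e. 31.5 cM.

31.5 cM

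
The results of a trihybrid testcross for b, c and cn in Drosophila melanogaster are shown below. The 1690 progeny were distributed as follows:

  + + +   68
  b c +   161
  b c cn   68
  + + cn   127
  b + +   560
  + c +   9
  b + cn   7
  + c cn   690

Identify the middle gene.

cn

The two most frequent reciprocal classes, b + + and + c cn, are the parental types, so the F1 was b + + / + c cn.
The two rarest classes, b + cn and + c +, are the double crossovers. Comparing them with the parentals, only the cn allele has switched, so cn is the middle locus and the order is c – cn – b.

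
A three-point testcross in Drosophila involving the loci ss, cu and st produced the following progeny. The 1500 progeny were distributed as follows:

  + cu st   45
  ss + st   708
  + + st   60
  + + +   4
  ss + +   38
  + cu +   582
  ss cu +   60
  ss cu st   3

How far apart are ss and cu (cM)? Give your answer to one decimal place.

The two most frequent reciprocal classes, ss + st and + cu +, are the parental types, so the F1 was ss + st / + cu +.
The two rarest classes, ss cu st and + + +, are the double crossovers. Comparing them with the parentals, only the cu allele has switched, so cu is the middle locus and the order is st – cu – ss.
Crossovers in the cu–ss interval produce the single-crossover classes + + st and ss cu + (60 + 60 = 120) plus the double crossovers (7).
RF(cu–ss) = (120 + 7) / 1500 = 127/1500 = 0.0847 → 8.5 cM.

8.5 cM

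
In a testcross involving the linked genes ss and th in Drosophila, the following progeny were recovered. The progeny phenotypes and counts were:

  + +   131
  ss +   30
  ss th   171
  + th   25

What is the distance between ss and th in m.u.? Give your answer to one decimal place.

15.4 m.u.

The two most frequent classes, + + (131) and ss th (171), are the parental types, so the F1 was + + / ss th.
The recombinant classes are + th and ss +: 25 + 30 = 55.
Recombination frequency = 55/357 = 0.1541 ≈ 15.4%, i.e. 15.4 m.u.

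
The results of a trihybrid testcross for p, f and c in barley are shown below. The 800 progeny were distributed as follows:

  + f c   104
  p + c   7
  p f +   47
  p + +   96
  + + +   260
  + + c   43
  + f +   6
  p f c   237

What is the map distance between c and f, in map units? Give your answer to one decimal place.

12.9 map units

The two most frequent reciprocal classes, p f c and + + +, are the parental types, so the F1 was p f c / + + +.
The two rarest classes, p + c and + f +, are the double crossovers. Comparing them with the parentals, only the f allele has switched, so f is the middle locus and the order is c – f – p.
Crossovers in the c–f interval produce the single-crossover classes p f + and + + c (47 + 43 = 90) plus the double crossovers (13).
RF(c–f) = (90 + 13) / 800 = 103/800 = 0.1288 → 12.9 map units.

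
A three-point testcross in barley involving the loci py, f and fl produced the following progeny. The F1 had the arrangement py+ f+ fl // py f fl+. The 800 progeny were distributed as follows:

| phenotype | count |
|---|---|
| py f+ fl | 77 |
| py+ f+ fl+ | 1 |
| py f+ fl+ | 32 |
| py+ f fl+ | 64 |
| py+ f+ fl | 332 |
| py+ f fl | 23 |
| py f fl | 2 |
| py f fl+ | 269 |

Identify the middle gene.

fl

The two rarest classes, py+ f+ fl+ and py f fl, are the double crossovers. Comparing them with the parentals, only the fl allele has switched, so fl is the middle locus and the order is f – fl – py.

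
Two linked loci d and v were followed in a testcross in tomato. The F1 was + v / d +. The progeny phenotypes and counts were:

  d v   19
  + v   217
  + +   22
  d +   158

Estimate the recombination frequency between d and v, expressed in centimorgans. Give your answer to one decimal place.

The recombinant classes are + + and d v: 22 + 19 = 41.
Recombination frequency = 41/416 = 0.0986 ≈ 9.9%, i.e. 9.9 centimorgans.

9.9 centimorgans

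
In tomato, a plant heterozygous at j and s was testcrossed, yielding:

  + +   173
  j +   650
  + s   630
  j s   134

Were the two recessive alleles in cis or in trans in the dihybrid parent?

The two most frequent classes are + s (630) and j + (650); these are the parental (non-recombinant) types.
So the F1 carried + s on one chromosome and j + on the other — the recessive alleles are on opposite chromosomes (trans / repulsion).

trans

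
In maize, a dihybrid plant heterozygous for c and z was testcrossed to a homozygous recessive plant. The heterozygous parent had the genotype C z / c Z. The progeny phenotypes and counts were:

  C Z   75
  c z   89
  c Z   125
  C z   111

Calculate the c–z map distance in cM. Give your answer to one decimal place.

The recombinant classes are C Z and c z: 75 + 89 = 164.
Recombination frequency = 164/400 = 0.4100 ≈ 41.0%, i.e. 41.0 cM.

41.0 cM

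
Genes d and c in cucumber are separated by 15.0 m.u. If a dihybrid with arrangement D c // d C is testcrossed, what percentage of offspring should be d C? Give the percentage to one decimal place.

A map distance of 15.0 m.u. corresponds to a recombination frequency of 0.150.
The F1 is D c / d C, so d C is a parental gamete class with expected frequency (1 − r)/2 = 0.850/2 = 0.4250.
That is 0.4250 = 42.5% of the progeny.

42.5%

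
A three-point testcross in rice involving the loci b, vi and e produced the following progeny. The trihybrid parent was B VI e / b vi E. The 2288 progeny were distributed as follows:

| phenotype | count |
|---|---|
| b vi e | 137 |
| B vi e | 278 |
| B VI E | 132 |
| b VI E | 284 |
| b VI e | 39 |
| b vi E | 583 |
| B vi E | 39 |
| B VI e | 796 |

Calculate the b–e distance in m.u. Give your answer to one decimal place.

15.2 m.u.

The two rarest classes, b VI e and B vi E, are the double crossovers. Comparing them with the parentals, only the b allele has switched, so b is the middle locus and the order is vi – b – e.
Crossovers in the b–e interval produce the single-crossover classes B VI E and b vi e (132 + 137 = 269) plus the double crossovers (78).
RF(b–e) = (269 + 78) / 2288 = 347/2288 = 0.1517 → 15.2 m.u.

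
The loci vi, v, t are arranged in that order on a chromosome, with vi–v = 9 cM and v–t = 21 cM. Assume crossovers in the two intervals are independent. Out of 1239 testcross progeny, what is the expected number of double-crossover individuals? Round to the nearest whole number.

Map distances give recombination frequencies of 0.090 and 0.210 for the two intervals.
With no interference, expected double-crossover frequency = 0.090 × 0.210 = 0.01890.
Expected number = 0.01890 × 1239 = 23.42 ≈ 23.

23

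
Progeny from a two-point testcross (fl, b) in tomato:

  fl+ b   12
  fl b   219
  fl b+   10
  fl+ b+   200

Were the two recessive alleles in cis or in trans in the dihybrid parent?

The two most frequent classes are fl+ b+ (200) and fl b (219); these are the parental (non-recombinant) types.
So the F1 carried fl+ b+ on one chromosome and fl b on the other — the recessive alleles are on the same chromosome (cis / coupling).

cis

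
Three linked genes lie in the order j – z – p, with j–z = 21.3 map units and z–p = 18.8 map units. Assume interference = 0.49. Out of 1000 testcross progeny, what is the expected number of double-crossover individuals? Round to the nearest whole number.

Map distances give recombination frequencies of 0.213 and 0.188 for the two intervals.
With interference 0.49 (so coincidence = 0.51), expected double-crossover frequency = 0.213 × 0.188 × 0.51 = 0.02042.
Expected number = 0.02042 × 1000 = 20.42 ≈ 20.

20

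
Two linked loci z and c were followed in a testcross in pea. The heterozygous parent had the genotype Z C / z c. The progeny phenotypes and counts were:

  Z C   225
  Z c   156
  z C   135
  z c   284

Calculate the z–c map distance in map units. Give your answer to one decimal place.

36.4 map units

The recombinant classes are Z c and z C: 156 + 135 = 291.
Recombination frequency = 291/800 = 0.3638 ≈ 36.4%, i.e. 36.4 map units.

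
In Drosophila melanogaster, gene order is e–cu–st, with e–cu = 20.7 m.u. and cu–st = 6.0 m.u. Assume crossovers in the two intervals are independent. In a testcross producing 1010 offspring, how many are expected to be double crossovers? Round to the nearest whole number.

Map distances give recombination frequencies of 0.207 and 0.060 for the two intervals.
With no interference, expected double-crossover frequency = 0.207 × 0.060 = 0.01242.
Expected number = 0.01242 × 1010 = 12.54 ≈ 13.

13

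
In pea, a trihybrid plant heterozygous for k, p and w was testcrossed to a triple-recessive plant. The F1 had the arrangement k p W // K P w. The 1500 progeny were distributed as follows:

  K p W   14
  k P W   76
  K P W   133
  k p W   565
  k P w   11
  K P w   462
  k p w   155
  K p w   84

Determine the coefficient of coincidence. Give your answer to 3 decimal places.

The two rarest classes, K p W and k P w, are the double crossovers. Comparing them with the parentals, only the k allele has switched, so k is the middle locus and the order is p – k – w.
p–k: (160 + 25)/1500 = 0.1233; k–w: (288 + 25)/1500 = 0.2087.
Expected DCO frequency = 0.1233 × 0.2087 ≈ 0.02573; observed = 25/1500 ≈ 0.01667.
Coefficient of coincidence = 0.01667/0.02573 ≈ 0.648.

0.648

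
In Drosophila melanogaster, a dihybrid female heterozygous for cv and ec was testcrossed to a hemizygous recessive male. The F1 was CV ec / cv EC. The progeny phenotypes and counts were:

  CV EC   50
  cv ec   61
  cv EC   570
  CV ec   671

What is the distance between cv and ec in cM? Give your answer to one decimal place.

8.2 cM

The recombinant classes are CV EC and cv ec: 50 + 61 = 111.
Recombination frequency = 111/1352 = 0.0821 ≈ 8.2%, i.e. 8.2 cM.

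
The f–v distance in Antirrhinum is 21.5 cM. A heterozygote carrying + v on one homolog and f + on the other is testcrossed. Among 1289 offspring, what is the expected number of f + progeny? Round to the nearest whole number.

A map distance of 21.5 cM corresponds to a recombination frequency of 0.215.
The F1 is + v / f +, so f + is a parental gamete class with expected frequency (1 − r)/2 = 0.785/2 = 0.3925.
Expected number = 0.3925 × 1289 = 505.93 ≈ 506.

506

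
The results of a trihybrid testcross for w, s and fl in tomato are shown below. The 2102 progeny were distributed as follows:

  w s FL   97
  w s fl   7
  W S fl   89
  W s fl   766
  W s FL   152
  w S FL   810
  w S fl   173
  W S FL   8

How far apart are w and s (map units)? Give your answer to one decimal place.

9.6 map units

The two most frequent reciprocal classes, W s fl and w S FL, are the parental types, so the F1 was W s fl / w S FL.
The two rarest classes, w s fl and W S FL, are the double crossovers. Comparing them with the parentals, only the w allele has switched, so w is the middle locus and the order is fl – w – s.
Crossovers in the w–s interval produce the single-crossover classes W S fl and w s FL (89 + 97 = 186) plus the double crossovers (15).
RF(w–s) = (186 + 15) / 2102 = 201/2102 = 0.0956 → 9.6 map units.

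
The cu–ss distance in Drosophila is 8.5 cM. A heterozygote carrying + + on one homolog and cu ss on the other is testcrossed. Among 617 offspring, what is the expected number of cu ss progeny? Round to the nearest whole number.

282

A map distance of 8.5 cM corresponds to a recombination frequency of 0.085.
The F1 is + + / cu ss, so cu ss is a parental gamete class with expected frequency (1 − r)/2 = 0.915/2 = 0.4575.
Expected number = 0.4575 × 617 = 282.28 ≈ 282.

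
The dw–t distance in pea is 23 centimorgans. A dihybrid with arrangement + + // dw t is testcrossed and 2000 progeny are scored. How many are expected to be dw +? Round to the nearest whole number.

230

A map distance of 23 centimorgans corresponds to a recombination frequency of 0.230.
The F1 is + + / dw t, so dw + is a recombinant gamete class with expected frequency r/2 = 0.230/2 = 0.1150.
Expected number = 0.1150 × 2000 = 230.00 ≈ 230.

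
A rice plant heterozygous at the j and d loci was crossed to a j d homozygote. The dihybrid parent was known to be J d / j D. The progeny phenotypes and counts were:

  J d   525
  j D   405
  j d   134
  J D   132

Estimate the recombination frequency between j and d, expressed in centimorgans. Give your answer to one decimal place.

The recombinant classes are J D and j d: 132 + 134 = 266.
Recombination frequency = 266/1196 = 0.2224 ≈ 22.2%, i.e. 22.2 centimorgans.

22.2 centimorgans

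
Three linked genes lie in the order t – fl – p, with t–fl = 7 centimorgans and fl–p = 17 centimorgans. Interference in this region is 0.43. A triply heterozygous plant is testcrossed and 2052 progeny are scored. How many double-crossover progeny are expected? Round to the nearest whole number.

Map distances give recombination frequencies of 0.070 and 0.170 for the two intervals.
With interference 0.43 (so coincidence = 0.57), expected double-crossover frequency = 0.070 × 0.170 × 0.57 = 0.00678.
Expected number = 0.00678 × 2052 = 13.92 ≈ 14.

14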